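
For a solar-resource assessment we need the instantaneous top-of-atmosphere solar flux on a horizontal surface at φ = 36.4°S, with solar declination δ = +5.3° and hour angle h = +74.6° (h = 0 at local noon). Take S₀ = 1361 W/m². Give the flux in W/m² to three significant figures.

215 W/m²

cos θ_z = sin φ sin δ + cos φ cos δ cos h = -0.054814 + 0.212831 = 0.158017.
Flux = S₀ · cos θ_z = 1361 × 0.158017 = 215.1 W/m².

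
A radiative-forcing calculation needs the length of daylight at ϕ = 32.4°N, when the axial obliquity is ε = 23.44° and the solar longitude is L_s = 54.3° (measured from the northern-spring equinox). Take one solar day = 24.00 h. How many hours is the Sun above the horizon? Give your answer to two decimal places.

Solar declination: sin δ = sin ε · sin L_s = sin 23.44° × sin 54.3° = 0.32304, so δ = +18.847°.
cos h₀ = −tan ϕ · tan δ = −tan(+32.4°) × tan(+18.847°) = -0.2166, so h₀ = 1.7891 rad = 102.51°.
Daylight = 2h₀/(2π) × 24.00 h = (1.7891/π) × 24.00 = 13.67 h.

13.67 h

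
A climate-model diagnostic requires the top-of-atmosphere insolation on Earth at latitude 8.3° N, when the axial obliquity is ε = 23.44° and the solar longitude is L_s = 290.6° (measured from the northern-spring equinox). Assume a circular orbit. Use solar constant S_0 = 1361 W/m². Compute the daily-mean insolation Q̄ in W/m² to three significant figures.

Solar declination: sin δ = sin ε · sin L_s = sin 23.44° × sin 290.6° = -0.37235, so δ = -21.861°.
cos h₀ = −tan(+8.3°) tan(-21.861°) = 0.0585, h₀ = 1.5122 rad.
Bracket: h₀ sin ϕ sin δ + cos ϕ cos δ sin h₀ = 1.5122×0.14436×-0.37235 + 0.98953×0.92809×0.99829 = -0.081284 + 0.916802 = 0.835518.
Q̄ = (S_0/π) × [bracket] = (1361/π) × 0.835518 = 362.0 W/m².

Q̄ ≈ 362 W/m²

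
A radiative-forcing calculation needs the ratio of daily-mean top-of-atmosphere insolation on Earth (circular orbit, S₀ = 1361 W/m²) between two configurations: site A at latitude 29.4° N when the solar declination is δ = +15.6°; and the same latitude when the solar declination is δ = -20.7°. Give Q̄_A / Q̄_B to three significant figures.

Q̄_A / Q̄_B ≈ 1.88

— Configuration A (φ=+29.4°):
cos H₀ = −tan(+29.4°) tan(+15.600°) = -0.1573, H₀ = 1.7288 rad.
Bracket: H₀ sin φ sin δ + cos φ cos δ sin H₀ = 1.7288×0.49090×0.26892 + 0.87121×0.96316×0.98755 = 0.228224 + 0.828668 = 1.056892.
Q̄ = (S₀/π) × [bracket] = (1361/π) × 1.056892 = 457.87 W/m².
— Configuration B (φ=+29.4°):
cos H₀ = −tan(+29.4°) tan(-20.700°) = 0.2129, H₀ = 1.3562 rad.
Bracket: H₀ sin φ sin δ + cos φ cos δ sin H₀ = 1.3562×0.49090×-0.35347 + 0.87121×0.93544×0.97707 = -0.235326 + 0.796278 = 0.560952.
Q̄ = (S₀/π) × [bracket] = (1361/π) × 0.560952 = 243.02 W/m².
Ratio Q̄_A / Q̄_B = 457.87 / 243.02 = 1.884.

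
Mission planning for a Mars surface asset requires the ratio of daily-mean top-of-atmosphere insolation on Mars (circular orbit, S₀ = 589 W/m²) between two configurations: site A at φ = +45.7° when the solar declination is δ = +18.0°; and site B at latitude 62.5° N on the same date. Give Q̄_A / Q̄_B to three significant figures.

Q̄_A / Q̄_B ≈ 1.09

— Configuration A (φ=+45.7°):
cos H₀ = −tan(+45.7°) tan(+18.000°) = -0.3330, H₀ = 1.9102 rad.
Bracket: H₀ sin φ sin δ + cos φ cos δ sin H₀ = 1.9102×0.71569×0.30902 + 0.69842×0.95106×0.94294 = 0.422465 + 0.626338 = 1.048803.
Q̄ = (S₀/π) × [bracket] = (589/π) × 1.048803 = 196.63 W/m².
— Configuration B (φ=+62.5°):
cos H₀ = −tan(+62.5°) tan(+18.000°) = -0.6242, H₀ = 2.2449 rad.
Bracket: H₀ sin φ sin δ + cos φ cos δ sin H₀ = 2.2449×0.88701×0.30902 + 0.46175×0.95106×0.78129 = 0.615336 + 0.343105 = 0.958441.
Q̄ = (S₀/π) × [bracket] = (589/π) × 0.958441 = 179.69 W/m².
Ratio Q̄_A / Q̄_B = 196.63 / 179.69 = 1.094.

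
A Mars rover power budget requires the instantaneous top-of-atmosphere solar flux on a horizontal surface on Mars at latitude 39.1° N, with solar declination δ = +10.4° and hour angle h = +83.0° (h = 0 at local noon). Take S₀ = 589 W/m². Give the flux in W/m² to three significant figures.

cos θ_z = sin φ sin δ + cos φ cos δ cos h = 0.113849 + 0.093023 = 0.206872.
Flux = S₀ · cos θ_z = 589 × 0.206872 = 121.8 W/m².

122 W/m²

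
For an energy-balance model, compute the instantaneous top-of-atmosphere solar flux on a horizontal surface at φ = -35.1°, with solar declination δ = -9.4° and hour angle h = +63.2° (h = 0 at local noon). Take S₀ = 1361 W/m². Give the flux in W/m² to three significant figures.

623 W/m²

cos θ_z = sin φ sin δ + cos φ cos δ cos h = 0.093913 + 0.363932 = 0.457845.
Flux = S₀ · cos θ_z = 1361 × 0.457845 = 623.1 W/m².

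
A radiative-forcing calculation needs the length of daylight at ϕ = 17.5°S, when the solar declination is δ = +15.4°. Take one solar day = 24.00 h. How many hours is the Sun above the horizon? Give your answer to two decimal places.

cos h₀ = −tan ϕ · tan δ = −tan(-17.5°) × tan(+15.400°) = 0.0868, so h₀ = 1.4838 rad = 85.02°.
Daylight = 2h₀/(2π) × 24.00 h = (1.4838/π) × 24.00 = 11.34 h.

11.34 h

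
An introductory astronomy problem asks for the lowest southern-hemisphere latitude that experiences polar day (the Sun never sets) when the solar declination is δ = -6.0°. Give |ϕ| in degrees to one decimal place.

Polar day requires cos h₀ = −tan ϕ tan δ ≤ −1, i.e. tan ϕ tan δ ≥ 1.
The boundary is |tan ϕ| · |tan δ| = 1, so |ϕ| = 90° − |δ| = 90° − 6.0° = 84.0° in the southern hemisphere.

|ϕ| = 84.0°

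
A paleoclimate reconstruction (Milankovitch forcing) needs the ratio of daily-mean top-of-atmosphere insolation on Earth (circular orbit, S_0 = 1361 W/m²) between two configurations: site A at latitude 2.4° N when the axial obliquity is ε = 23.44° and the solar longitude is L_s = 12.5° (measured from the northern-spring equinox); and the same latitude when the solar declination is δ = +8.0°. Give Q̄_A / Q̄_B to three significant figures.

Q̄_A / Q̄_B ≈ 1.00

— Configuration A (ϕ=+2.4°):
Solar declination: sin δ = sin ε · sin L_s = sin 23.44° × sin 12.5° = 0.08610, so δ = +4.939°.
cos h₀ = −tan(+2.4°) tan(+4.939°) = -0.0036, h₀ = 1.5744 rad.
Bracket: h₀ sin ϕ sin δ + cos ϕ cos δ sin h₀ = 1.5744×0.04188×0.08610 + 0.99912×0.99629×0.99999 = 0.005677 + 0.995403 = 1.001080.
Q̄ = (S_0/π) × [bracket] = (1361/π) × 1.001080 = 433.69 W/m².
— Configuration B (ϕ=+2.4°):
cos h₀ = −tan(+2.4°) tan(+8.000°) = -0.0059, h₀ = 1.5767 rad.
Bracket: h₀ sin ϕ sin δ + cos ϕ cos δ sin h₀ = 1.5767×0.04188×0.13917 + 0.99912×0.99027×0.99998 = 0.009190 + 0.989379 = 0.998569.
Q̄ = (S_0/π) × [bracket] = (1361/π) × 0.998569 = 432.60 W/m².
Ratio Q̄_A / Q̄_B = 433.69 / 432.60 = 1.003.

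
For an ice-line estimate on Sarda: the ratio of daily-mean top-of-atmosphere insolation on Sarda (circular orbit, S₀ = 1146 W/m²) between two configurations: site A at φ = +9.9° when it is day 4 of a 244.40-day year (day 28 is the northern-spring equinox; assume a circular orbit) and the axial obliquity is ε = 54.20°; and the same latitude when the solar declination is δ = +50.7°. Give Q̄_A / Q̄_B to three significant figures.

— Configuration A (φ=+9.9°):
Solar longitude: λ_s = 360° × (4 − 28)/244.40 = -35.352°, i.e. -35.352° + 360° = 324.648°.
sin δ = sin 54.20° × sin 324.648° = -0.46928, so δ = -27.987°.
cos H₀ = −tan(+9.9°) tan(-27.987°) = 0.0927, H₀ = 1.4779 rad.
Bracket: H₀ sin φ sin δ + cos φ cos δ sin H₀ = 1.4779×0.17193×-0.46928 + 0.98511×0.88305×0.99569 = -0.119242 + 0.866152 = 0.746910.
Q̄ = (S₀/π) × [bracket] = (1146/π) × 0.746910 = 272.46 W/m².
— Configuration B (φ=+9.9°):
cos H₀ = −tan(+9.9°) tan(+50.700°) = -0.2132, H₀ = 1.7857 rad.
Bracket: H₀ sin φ sin δ + cos φ cos δ sin H₀ = 1.7857×0.17193×0.77384 + 0.98511×0.63338×0.97700 = 0.237581 + 0.609598 = 0.847179.
Q̄ = (S₀/π) × [bracket] = (1146/π) × 0.847179 = 309.04 W/m².
Ratio Q̄_A / Q̄_B = 272.46 / 309.04 = 0.8816.

Q̄_A / Q̄_B ≈ 0.882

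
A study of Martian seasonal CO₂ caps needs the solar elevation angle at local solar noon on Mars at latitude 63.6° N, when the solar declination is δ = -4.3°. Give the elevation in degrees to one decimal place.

At local noon the hour angle is zero, so the zenith angle equals |φ − δ| = |+63.6° − (-4.300°)| = 67.900°.
Elevation = 90° − 67.900° = 22.1°.

22.1°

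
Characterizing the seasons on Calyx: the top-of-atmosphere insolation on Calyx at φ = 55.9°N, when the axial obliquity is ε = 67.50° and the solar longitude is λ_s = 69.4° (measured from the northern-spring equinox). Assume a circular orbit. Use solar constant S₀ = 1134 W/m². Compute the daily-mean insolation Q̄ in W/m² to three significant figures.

Solar declination: sin δ = sin ε · sin λ_s = sin 67.50° × sin 69.4° = 0.86481, so δ = +59.861°.
cos H₀ = −tan(+55.9°) tan(+59.861°) = -2.5439 ≤ −1 ⇒ polar day, H₀ = π.
Bracket: H₀ sin φ sin δ + cos φ cos δ sin H₀ = 3.1416×0.82806×0.86481 + 0.56064×0.50211×0.00000 = 2.249746 + 0.000000 = 2.249746.
Q̄ = (S₀/π) × [bracket] = (1134/π) × 2.249746 = 812.1 W/m².

Q̄ ≈ 812 W/m²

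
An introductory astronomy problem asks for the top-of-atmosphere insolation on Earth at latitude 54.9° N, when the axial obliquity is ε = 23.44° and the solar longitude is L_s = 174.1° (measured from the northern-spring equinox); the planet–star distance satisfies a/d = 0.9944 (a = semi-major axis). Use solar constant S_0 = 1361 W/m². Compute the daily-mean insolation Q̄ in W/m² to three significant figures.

Q̄ ≈ 269 W/m²

Solar declination: sin δ = sin ε · sin L_s = sin 23.44° × sin 174.1° = 0.04089, so δ = +2.343°.
cos h₀ = −tan(+54.9°) tan(+2.343°) = -0.0582, h₀ = 1.6291 rad.
Bracket: h₀ sin ϕ sin δ + cos ϕ cos δ sin h₀ = 1.6291×0.81815×0.04089 + 0.57501×0.99916×0.99830 = 0.054500 + 0.573550 = 0.628050.
Inverse-square distance factor (a/d)² = 0.9944² = 0.988831.
Q̄ = (S_0/π) × 0.988831 × [bracket] = (1361/π) × 0.988831 × 0.628050 = 269.0 W/m².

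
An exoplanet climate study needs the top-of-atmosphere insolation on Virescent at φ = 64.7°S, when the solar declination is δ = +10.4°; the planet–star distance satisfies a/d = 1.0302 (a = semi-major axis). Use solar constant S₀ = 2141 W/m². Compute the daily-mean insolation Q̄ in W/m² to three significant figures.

cos H₀ = −tan(-64.7°) tan(+10.400°) = 0.3883, H₀ = 1.1720 rad.
Bracket: H₀ sin φ sin δ + cos φ cos δ sin H₀ = 1.1720×-0.90408×0.18052 + 0.42736×0.98357×0.92155 = -0.191276 + 0.387363 = 0.196087.
Inverse-square distance factor (a/d)² = 1.0302² = 1.061312.
Q̄ = (S₀/π) × 1.061312 × [bracket] = (2141/π) × 1.061312 × 0.196087 = 141.8 W/m².

Q̄ ≈ 142 W/m²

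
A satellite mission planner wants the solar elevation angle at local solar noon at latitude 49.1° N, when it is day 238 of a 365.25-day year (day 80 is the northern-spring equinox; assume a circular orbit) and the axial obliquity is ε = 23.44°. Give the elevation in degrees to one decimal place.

Solar longitude: L_s = 360° × (238 − 80)/365.25 = 155.729°.
sin δ = sin 23.44° × sin 155.729° = 0.16351, so δ = +9.411°.
At local noon the hour angle is zero, so the zenith angle equals |ϕ − δ| = |+49.1° − (+9.411°)| = 39.689°.
Elevation = 90° − 39.689° = 50.3°.

50.3°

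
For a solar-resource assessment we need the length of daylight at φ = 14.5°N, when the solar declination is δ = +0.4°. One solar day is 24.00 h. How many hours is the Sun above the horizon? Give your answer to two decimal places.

12.01 h

cos H₀ = −tan φ · tan δ = −tan(+14.5°) × tan(+0.400°) = -0.0018, so H₀ = 1.5726 rad = 90.10°.
Daylight = 2H₀/(2π) × 24.00 h = (1.5726/π) × 24.00 = 12.01 h.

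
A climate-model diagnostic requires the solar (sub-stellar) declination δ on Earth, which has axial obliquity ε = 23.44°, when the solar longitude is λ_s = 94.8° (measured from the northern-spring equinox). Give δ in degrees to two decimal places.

sin δ = sin ε · sin λ_s = sin 23.44° × sin 94.8° = 0.396393.
δ = arcsin(0.396393) = +23.35°.

δ = +23.35°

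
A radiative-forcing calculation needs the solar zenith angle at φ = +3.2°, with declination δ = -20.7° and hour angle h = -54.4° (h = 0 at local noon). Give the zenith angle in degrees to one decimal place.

cos θ_z = sin φ sin δ + cos φ cos δ cos h = -0.019731 + 0.543694 = 0.523963.
θ_z = arccos(0.523963) = 58.4°.

θ_z = 58.4°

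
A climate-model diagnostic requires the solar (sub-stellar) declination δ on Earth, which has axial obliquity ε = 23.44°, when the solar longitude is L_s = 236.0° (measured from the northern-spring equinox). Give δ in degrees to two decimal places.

sin δ = sin ε · sin L_s = sin 23.44° × sin 236.0° = -0.329782.
δ = arcsin(-0.329782) = -19.26°.

δ = -19.26°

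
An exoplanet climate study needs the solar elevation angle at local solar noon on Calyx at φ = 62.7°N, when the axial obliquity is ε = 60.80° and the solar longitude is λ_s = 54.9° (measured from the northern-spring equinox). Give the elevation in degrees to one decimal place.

72.9°

Solar declination: sin δ = sin ε · sin λ_s = sin 60.80° × sin 54.9° = 0.71418, so δ = +45.576°.
At local noon the hour angle is zero, so the zenith angle equals |φ − δ| = |+62.7° − (+45.576°)| = 17.124°.
Elevation = 90° − 17.124° = 72.9°.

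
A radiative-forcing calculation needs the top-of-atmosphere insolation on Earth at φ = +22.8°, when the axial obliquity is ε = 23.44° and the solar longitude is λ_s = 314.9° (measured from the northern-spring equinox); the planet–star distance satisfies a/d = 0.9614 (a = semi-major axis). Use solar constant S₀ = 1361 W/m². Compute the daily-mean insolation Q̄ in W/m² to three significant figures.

Q̄ ≈ 288 W/m²

Solar declination: sin δ = sin ε · sin λ_s = sin 23.44° × sin 314.9° = -0.28177, so δ = -16.366°.
cos H₀ = −tan(+22.8°) tan(-16.366°) = 0.1234, H₀ = 1.4470 rad.
Bracket: H₀ sin φ sin δ + cos φ cos δ sin H₀ = 1.4470×0.38752×-0.28177 + 0.92186×0.95948×0.99235 = -0.158000 + 0.877740 = 0.719740.
Inverse-square distance factor (a/d)² = 0.9614² = 0.924290.
Q̄ = (S₀/π) × 0.924290 × [bracket] = (1361/π) × 0.924290 × 0.719740 = 288.2 W/m².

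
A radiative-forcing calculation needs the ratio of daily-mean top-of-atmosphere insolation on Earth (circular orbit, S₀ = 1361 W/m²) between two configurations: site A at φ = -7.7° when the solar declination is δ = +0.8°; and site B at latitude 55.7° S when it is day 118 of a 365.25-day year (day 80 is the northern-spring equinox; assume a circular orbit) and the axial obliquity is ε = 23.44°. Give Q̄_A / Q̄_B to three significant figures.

— Configuration A (φ=-7.7°):
cos H₀ = −tan(-7.7°) tan(+0.800°) = 0.0019, H₀ = 1.5689 rad.
Bracket: H₀ sin φ sin δ + cos φ cos δ sin H₀ = 1.5689×-0.13399×0.01396 + 0.99098×0.99990×1.00000 = -0.002935 + 0.990881 = 0.987946.
Q̄ = (S₀/π) × [bracket] = (1361/π) × 0.987946 = 428.00 W/m².
— Configuration B (φ=-55.7°):
Solar longitude: λ_s = 360° × (118 − 80)/365.25 = 37.454°.
sin δ = sin 23.44° × sin 37.454° = 0.24190, so δ = +13.999°.
cos H₀ = −tan(-55.7°) tan(+13.999°) = 0.3655, H₀ = 1.1967 rad.
Bracket: H₀ sin φ sin δ + cos φ cos δ sin H₀ = 1.1967×-0.82610×0.24190 + 0.56353×0.97030×0.93082 = -0.239141 + 0.508966 = 0.269825.
Q̄ = (S₀/π) × [bracket] = (1361/π) × 0.269825 = 116.89 W/m².
Ratio Q̄_A / Q̄_B = 428.00 / 116.89 = 3.662.

Q̄_A / Q̄_B ≈ 3.66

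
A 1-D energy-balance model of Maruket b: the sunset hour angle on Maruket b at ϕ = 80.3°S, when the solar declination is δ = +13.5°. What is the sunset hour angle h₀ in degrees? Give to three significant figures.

h₀ = 0.00°

cos h₀ = −tan ϕ · tan δ = 1.4045 ≥ 1, so the host star never rises (polar night) and h₀ = 0.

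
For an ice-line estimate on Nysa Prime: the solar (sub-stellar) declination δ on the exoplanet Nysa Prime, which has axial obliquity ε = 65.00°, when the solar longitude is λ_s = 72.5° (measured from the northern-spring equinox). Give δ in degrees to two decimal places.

sin δ = sin ε · sin λ_s = sin 65.00° × sin 72.5° = 0.864361.
δ = arcsin(0.864361) = +59.81°.

δ = +59.81°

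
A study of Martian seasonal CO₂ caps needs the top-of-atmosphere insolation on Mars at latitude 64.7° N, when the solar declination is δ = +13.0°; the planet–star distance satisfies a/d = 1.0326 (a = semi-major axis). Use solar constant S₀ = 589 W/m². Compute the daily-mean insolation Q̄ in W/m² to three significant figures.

cos H₀ = −tan(+64.7°) tan(+13.000°) = -0.4884, H₀ = 2.0811 rad.
Bracket: H₀ sin φ sin δ + cos φ cos δ sin H₀ = 2.0811×0.90408×0.22495 + 0.42736×0.97437×0.87262 = 0.423239 + 0.363365 = 0.786604.
Inverse-square distance factor (a/d)² = 1.0326² = 1.066263.
Q̄ = (S₀/π) × 1.066263 × [bracket] = (589/π) × 1.066263 × 0.786604 = 157.2 W/m².

Q̄ ≈ 157 W/m²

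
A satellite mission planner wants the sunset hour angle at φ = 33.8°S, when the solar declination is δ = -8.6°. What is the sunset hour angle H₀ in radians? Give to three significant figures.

H₀ = 1.67 rad

cos H₀ = −tan φ · tan δ = −tan(-33.8°) × tan(-8.600°) = -0.1012, so H₀ = 1.6722 rad = 95.81°.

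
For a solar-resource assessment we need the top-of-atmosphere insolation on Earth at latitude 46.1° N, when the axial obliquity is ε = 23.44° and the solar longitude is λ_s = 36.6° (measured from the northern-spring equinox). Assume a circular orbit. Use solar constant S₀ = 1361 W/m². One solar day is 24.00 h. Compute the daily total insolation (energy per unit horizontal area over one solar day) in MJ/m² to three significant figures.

Solar declination: sin δ = sin ε · sin λ_s = sin 23.44° × sin 36.6° = 0.23717, so δ = +13.720°.
cos H₀ = −tan(+46.1°) tan(+13.720°) = -0.2537, H₀ = 1.8273 rad.
Bracket: H₀ sin φ sin δ + cos φ cos δ sin H₀ = 1.8273×0.72055×0.23717 + 0.69340×0.97147×0.96728 = 0.312272 + 0.651577 = 0.963849.
Q̄ = (S₀/π) × [bracket] = (1361/π) × 0.963849 = 417.56 W/m².
Daily total = Q̄ × 24.00 h × 3600 s/h = 417.56 × 24.00 × 3600 / 10⁶ = 36.08 MJ/m².

36.1 MJ/m²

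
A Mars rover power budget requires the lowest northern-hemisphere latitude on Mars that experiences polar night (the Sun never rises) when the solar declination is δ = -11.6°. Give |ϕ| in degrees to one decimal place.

Polar night requires cos h₀ = −tan ϕ tan δ ≥ 1, i.e. tan ϕ tan δ ≤ −1.
The boundary is |tan ϕ| · |tan δ| = 1, so |ϕ| = 90° − |δ| = 90° − 11.6° = 78.4° in the northern hemisphere.

|ϕ| = 78.4°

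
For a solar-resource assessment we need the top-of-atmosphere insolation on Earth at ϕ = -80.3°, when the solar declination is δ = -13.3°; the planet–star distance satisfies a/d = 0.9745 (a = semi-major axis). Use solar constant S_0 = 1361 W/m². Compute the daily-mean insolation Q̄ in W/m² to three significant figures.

Q̄ ≈ 293 W/m²

cos h₀ = −tan(-80.3°) tan(-13.300°) = -1.3829 ≤ −1 ⇒ polar day, h₀ = π.
Bracket: h₀ sin ϕ sin δ + cos ϕ cos δ sin h₀ = 3.1416×-0.98570×-0.23005 + 0.16849×0.97318×0.00000 = 0.712390 + 0.000000 = 0.712390.
Inverse-square distance factor (a/d)² = 0.9745² = 0.949650.
Q̄ = (S_0/π) × 0.949650 × [bracket] = (1361/π) × 0.949650 × 0.712390 = 293.1 W/m².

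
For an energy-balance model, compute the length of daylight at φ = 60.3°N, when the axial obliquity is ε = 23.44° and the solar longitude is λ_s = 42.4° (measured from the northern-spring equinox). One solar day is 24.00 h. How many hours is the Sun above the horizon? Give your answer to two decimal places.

Solar declination: sin δ = sin ε · sin λ_s = sin 23.44° × sin 42.4° = 0.26823, so δ = +15.559°.
cos H₀ = −tan φ · tan δ = −tan(+60.3°) × tan(+15.559°) = -0.4881, so H₀ = 2.0808 rad = 119.22°.
Daylight = 2H₀/(2π) × 24.00 h = (2.0808/π) × 24.00 = 15.90 h.

15.90 h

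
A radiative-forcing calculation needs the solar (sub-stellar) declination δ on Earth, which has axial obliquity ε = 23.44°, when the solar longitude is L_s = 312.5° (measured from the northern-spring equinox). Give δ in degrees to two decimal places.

δ = -17.05°

sin δ = sin ε · sin L_s = sin 23.44° × sin 312.5° = -0.293280.
δ = arcsin(-0.293280) = -17.05°.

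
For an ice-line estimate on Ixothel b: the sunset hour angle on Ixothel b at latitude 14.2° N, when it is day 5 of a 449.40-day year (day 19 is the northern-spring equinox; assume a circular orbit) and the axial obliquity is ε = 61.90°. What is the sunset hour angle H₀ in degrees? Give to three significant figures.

Solar longitude: λ_s = 360° × (5 − 19)/449.40 = -11.215°, i.e. -11.215° + 360° = 348.785°.
sin δ = sin 61.90° × sin 348.785° = -0.17157, so δ = -9.879°.
cos H₀ = −tan φ · tan δ = −tan(+14.2°) × tan(-9.879°) = 0.0441, so H₀ = 1.5267 rad = 87.47°.

H₀ = 87.5°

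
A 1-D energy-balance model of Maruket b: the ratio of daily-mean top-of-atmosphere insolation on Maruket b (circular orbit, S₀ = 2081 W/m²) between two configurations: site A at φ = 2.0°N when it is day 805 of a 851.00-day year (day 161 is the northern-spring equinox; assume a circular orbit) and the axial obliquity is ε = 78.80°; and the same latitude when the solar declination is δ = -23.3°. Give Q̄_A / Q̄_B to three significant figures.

— Configuration A (φ=+2.0°):
Solar longitude: λ_s = 360° × (805 − 161)/851.00 = 272.432°.
sin δ = sin 78.80° × sin 272.432° = -0.98007, so δ = -78.542°.
cos H₀ = −tan(+2.0°) tan(-78.542°) = 0.1723, H₀ = 1.3976 rad.
Bracket: H₀ sin φ sin δ + cos φ cos δ sin H₀ = 1.3976×0.03490×-0.98007 + 0.99939×0.19865×0.98505 = -0.047804 + 0.195561 = 0.147757.
Q̄ = (S₀/π) × [bracket] = (2081/π) × 0.147757 = 97.875 W/m².
— Configuration B (φ=+2.0°):
cos H₀ = −tan(+2.0°) tan(-23.300°) = 0.0150, H₀ = 1.5558 rad.
Bracket: H₀ sin φ sin δ + cos φ cos δ sin H₀ = 1.5558×0.03490×-0.39555 + 0.99939×0.91845×0.99989 = -0.021477 + 0.917789 = 0.896312.
Q̄ = (S₀/π) × [bracket] = (2081/π) × 0.896312 = 593.72 W/m².
Ratio Q̄_A / Q̄_B = 97.875 / 593.72 = 0.1649.

Q̄_A / Q̄_B ≈ 0.165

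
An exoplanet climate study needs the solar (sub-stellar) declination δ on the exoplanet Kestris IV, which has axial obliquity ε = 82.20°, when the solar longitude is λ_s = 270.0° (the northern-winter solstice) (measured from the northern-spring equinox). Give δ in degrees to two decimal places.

sin δ = sin ε · sin λ_s = sin 82.20° × sin 270.0° = -0.990748.
δ = arcsin(-0.990748) = -82.20°.

δ = -82.20°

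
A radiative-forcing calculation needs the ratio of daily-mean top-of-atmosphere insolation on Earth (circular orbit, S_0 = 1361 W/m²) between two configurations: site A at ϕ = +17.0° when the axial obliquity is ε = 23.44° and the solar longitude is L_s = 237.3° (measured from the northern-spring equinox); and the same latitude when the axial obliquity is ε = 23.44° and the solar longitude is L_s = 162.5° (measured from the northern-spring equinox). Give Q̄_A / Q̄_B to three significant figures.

— Configuration A (ϕ=+17.0°):
Solar declination: sin δ = sin ε · sin L_s = sin 23.44° × sin 237.3° = -0.33474, so δ = -19.557°.
cos h₀ = −tan(+17.0°) tan(-19.557°) = 0.1086, h₀ = 1.4620 rad.
Bracket: h₀ sin ϕ sin δ + cos ϕ cos δ sin h₀ = 1.4620×0.29237×-0.33474 + 0.95630×0.94231×0.99408 = -0.143083 + 0.895796 = 0.752713.
Q̄ = (S_0/π) × [bracket] = (1361/π) × 0.752713 = 326.09 W/m².
— Configuration B (ϕ=+17.0°):
Solar declination: sin δ = sin ε · sin L_s = sin 23.44° × sin 162.5° = 0.11962, so δ = +6.870°.
cos h₀ = −tan(+17.0°) tan(+6.870°) = -0.0368, h₀ = 1.6076 rad.
Bracket: h₀ sin ϕ sin δ + cos ϕ cos δ sin h₀ = 1.6076×0.29237×0.11962 + 0.95630×0.99282×0.99932 = 0.056223 + 0.948788 = 1.005011.
Q̄ = (S_0/π) × [bracket] = (1361/π) × 1.005011 = 435.39 W/m².
Ratio Q̄_A / Q̄_B = 326.09 / 435.39 = 0.7490.

Q̄_A / Q̄_B ≈ 0.749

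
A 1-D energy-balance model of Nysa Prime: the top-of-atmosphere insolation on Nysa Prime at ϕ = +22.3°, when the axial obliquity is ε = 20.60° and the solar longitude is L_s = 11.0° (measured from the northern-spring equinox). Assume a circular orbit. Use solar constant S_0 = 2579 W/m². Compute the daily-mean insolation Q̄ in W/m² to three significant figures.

Q̄ ≈ 791 W/m²

Solar declination: sin δ = sin ε · sin L_s = sin 20.60° × sin 11.0° = 0.06713, so δ = +3.849°.
cos h₀ = −tan(+22.3°) tan(+3.849°) = -0.0276, h₀ = 1.5984 rad.
Bracket: h₀ sin ϕ sin δ + cos ϕ cos δ sin h₀ = 1.5984×0.37946×0.06713 + 0.92521×0.99774×0.99962 = 0.040716 + 0.922768 = 0.963484.
Q̄ = (S_0/π) × [bracket] = (2579/π) × 0.963484 = 790.9 W/m².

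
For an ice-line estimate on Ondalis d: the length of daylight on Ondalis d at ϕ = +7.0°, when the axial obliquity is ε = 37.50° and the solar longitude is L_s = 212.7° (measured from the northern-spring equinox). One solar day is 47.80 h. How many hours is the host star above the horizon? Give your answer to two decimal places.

Solar declination: sin δ = sin ε · sin L_s = sin 37.50° × sin 212.7° = -0.32888, so δ = -19.201°.
cos h₀ = −tan ϕ · tan δ = −tan(+7.0°) × tan(-19.201°) = 0.0428, so h₀ = 1.5280 rad = 87.55°.
Daylight = 2h₀/(2π) × 47.80 h = (1.5280/π) × 47.80 = 23.25 h.

23.25 h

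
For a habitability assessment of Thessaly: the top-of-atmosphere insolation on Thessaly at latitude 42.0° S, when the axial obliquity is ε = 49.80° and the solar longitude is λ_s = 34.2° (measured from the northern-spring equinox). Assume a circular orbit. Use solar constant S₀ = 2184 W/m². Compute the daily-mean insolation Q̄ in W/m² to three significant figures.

Solar declination: sin δ = sin ε · sin λ_s = sin 49.80° × sin 34.2° = 0.42932, so δ = +25.424°.
cos H₀ = −tan(-42.0°) tan(+25.424°) = 0.4280, H₀ = 1.1285 rad.
Bracket: H₀ sin φ sin δ + cos φ cos δ sin H₀ = 1.1285×-0.66913×0.42932 + 0.74314×0.90315×0.90377 = -0.324185 + 0.606581 = 0.282396.
Q̄ = (S₀/π) × [bracket] = (2184/π) × 0.282396 = 196.3 W/m².

Q̄ ≈ 196 W/m²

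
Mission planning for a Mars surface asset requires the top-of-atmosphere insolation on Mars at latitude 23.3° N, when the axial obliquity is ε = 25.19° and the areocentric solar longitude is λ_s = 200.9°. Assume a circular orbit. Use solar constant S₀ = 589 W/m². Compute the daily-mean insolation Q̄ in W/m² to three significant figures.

sin δ = sin 25.19° × sin 200.9° = -0.15184, so δ = -8.733°.
cos H₀ = −tan(+23.3°) tan(-8.733°) = 0.0662, H₀ = 1.5046 rad.
Bracket: H₀ sin φ sin δ + cos φ cos δ sin H₀ = 1.5046×0.39555×-0.15184 + 0.91845×0.98841×0.99781 = -0.090367 + 0.905817 = 0.815450.
Q̄ = (S₀/π) × [bracket] = (589/π) × 0.815450 = 152.9 W/m².

Q̄ ≈ 153 W/m²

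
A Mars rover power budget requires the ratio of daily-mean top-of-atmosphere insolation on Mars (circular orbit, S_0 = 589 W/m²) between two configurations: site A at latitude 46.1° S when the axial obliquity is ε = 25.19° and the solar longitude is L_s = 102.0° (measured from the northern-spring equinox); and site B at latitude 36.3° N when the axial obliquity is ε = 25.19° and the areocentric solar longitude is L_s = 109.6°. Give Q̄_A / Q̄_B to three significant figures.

— Configuration A (ϕ=-46.1°):
Solar declination: sin δ = sin ε · sin L_s = sin 25.19° × sin 102.0° = 0.41632, so δ = +24.603°.
cos h₀ = −tan(-46.1°) tan(+24.603°) = 0.4758, h₀ = 1.0749 rad.
Bracket: h₀ sin ϕ sin δ + cos ϕ cos δ sin h₀ = 1.0749×-0.72055×0.41632 + 0.69340×0.90922×0.87954 = -0.322448 + 0.554509 = 0.232061.
Q̄ = (S_0/π) × [bracket] = (589/π) × 0.232061 = 43.508 W/m².
— Configuration B (ϕ=+36.3°):
sin δ = sin 25.19° × sin 109.6° = 0.40096, so δ = +23.638°.
cos h₀ = −tan(+36.3°) tan(+23.638°) = -0.3215, h₀ = 1.8981 rad.
Bracket: h₀ sin ϕ sin δ + cos ϕ cos δ sin h₀ = 1.8981×0.59201×0.40096 + 0.80593×0.91610×0.94691 = 0.450556 + 0.699115 = 1.149671.
Q̄ = (S_0/π) × [bracket] = (589/π) × 1.149671 = 215.55 W/m².
Ratio Q̄_A / Q̄_B = 43.508 / 215.55 = 0.2018.

Q̄_A / Q̄_B ≈ 0.202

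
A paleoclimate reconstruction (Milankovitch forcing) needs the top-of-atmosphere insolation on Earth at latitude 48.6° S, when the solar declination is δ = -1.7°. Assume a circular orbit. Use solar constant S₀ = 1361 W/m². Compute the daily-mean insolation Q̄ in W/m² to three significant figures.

Q̄ ≈ 302 W/m²

cos H₀ = −tan(-48.6°) tan(-1.700°) = -0.0337, H₀ = 1.6045 rad.
Bracket: H₀ sin φ sin δ + cos φ cos δ sin H₀ = 1.6045×-0.75011×-0.02967 + 0.66131×0.99956×0.99943 = 0.035709 + 0.660642 = 0.696351.
Q̄ = (S₀/π) × [bracket] = (1361/π) × 0.696351 = 301.7 W/m².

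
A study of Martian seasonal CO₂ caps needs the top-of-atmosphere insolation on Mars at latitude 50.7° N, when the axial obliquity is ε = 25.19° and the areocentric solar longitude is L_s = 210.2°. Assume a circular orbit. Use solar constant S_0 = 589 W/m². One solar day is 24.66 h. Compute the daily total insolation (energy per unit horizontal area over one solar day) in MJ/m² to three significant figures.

6.34 MJ/m²

sin δ = sin 25.19° × sin 210.2° = -0.21410, so δ = -12.362°.
cos h₀ = −tan(+50.7°) tan(-12.362°) = 0.2678, h₀ = 1.2997 rad.
Bracket: h₀ sin ϕ sin δ + cos ϕ cos δ sin h₀ = 1.2997×0.77384×-0.21410 + 0.63338×0.97681×0.96348 = -0.215333 + 0.596097 = 0.380764.
Q̄ = (S_0/π) × [bracket] = (589/π) × 0.380764 = 71.387 W/m².
Daily total = Q̄ × 24.66 h × 3600 s/h = 71.387 × 24.66 × 3600 / 10⁶ = 6.337 MJ/m².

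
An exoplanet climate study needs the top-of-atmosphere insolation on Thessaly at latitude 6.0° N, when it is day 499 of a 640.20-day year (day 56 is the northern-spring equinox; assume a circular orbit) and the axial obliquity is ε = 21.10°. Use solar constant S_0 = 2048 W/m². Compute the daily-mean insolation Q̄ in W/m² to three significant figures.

Solar longitude: L_s = 360° × (499 − 56)/640.20 = 249.110°.
sin δ = sin 21.10° × sin 249.110° = -0.33633, so δ = -19.654°.
cos h₀ = −tan(+6.0°) tan(-19.654°) = 0.0375, h₀ = 1.5333 rad.
Bracket: h₀ sin ϕ sin δ + cos ϕ cos δ sin h₀ = 1.5333×0.10453×-0.33633 + 0.99452×0.94174×0.99930 = -0.053906 + 0.935924 = 0.882018.
Q̄ = (S_0/π) × [bracket] = (2048/π) × 0.882018 = 575.0 W/m².

Q̄ ≈ 575 W/m²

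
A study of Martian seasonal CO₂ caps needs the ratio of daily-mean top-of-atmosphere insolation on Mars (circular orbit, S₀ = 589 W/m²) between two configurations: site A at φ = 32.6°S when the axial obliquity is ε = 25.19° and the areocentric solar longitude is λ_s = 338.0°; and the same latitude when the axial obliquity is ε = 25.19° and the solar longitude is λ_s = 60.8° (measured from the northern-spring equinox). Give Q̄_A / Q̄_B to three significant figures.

— Configuration A (φ=-32.6°):
sin δ = sin 25.19° × sin 338.0° = -0.15944, so δ = -9.174°.
cos H₀ = −tan(-32.6°) tan(-9.174°) = -0.1033, H₀ = 1.6743 rad.
Bracket: H₀ sin φ sin δ + cos φ cos δ sin H₀ = 1.6743×-0.53877×-0.15944 + 0.84245×0.98721×0.99465 = 0.143825 + 0.827226 = 0.971051.
Q̄ = (S₀/π) × [bracket] = (589/π) × 0.971051 = 182.06 W/m².
— Configuration B (φ=-32.6°):
Solar declination: sin δ = sin ε · sin λ_s = sin 25.19° × sin 60.8° = 0.37153, so δ = +21.810°.
cos H₀ = −tan(-32.6°) tan(+21.810°) = 0.2559, H₀ = 1.3120 rad.
Bracket: H₀ sin φ sin δ + cos φ cos δ sin H₀ = 1.3120×-0.53877×0.37153 + 0.84245×0.92842×0.96670 = -0.262622 + 0.756102 = 0.493480.
Q̄ = (S₀/π) × [bracket] = (589/π) × 0.493480 = 92.520 W/m².
Ratio Q̄_A / Q̄_B = 182.06 / 92.520 = 1.968.

Q̄_A / Q̄_B ≈ 1.97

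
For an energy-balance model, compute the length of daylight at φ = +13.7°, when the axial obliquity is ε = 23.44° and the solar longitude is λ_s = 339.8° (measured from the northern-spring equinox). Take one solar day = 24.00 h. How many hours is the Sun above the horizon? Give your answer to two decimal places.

11.74 h

Solar declination: sin δ = sin ε · sin λ_s = sin 23.44° × sin 339.8° = -0.13736, so δ = -7.895°.
cos H₀ = −tan φ · tan δ = −tan(+13.7°) × tan(-7.895°) = 0.0338, so H₀ = 1.5370 rad = 88.06°.
Daylight = 2H₀/(2π) × 24.00 h = (1.5370/π) × 24.00 = 11.74 h.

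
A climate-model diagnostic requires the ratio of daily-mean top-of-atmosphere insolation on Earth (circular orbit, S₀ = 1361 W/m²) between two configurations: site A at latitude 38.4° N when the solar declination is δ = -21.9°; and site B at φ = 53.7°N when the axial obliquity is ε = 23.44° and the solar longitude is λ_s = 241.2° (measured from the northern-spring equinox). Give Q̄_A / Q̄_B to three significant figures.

— Configuration A (φ=+38.4°):
cos H₀ = −tan(+38.4°) tan(-21.900°) = 0.3186, H₀ = 1.2465 rad.
Bracket: H₀ sin φ sin δ + cos φ cos δ sin H₀ = 1.2465×0.62115×-0.37299 + 0.78369×0.92784×0.94788 = -0.288793 + 0.689240 = 0.400447.
Q̄ = (S₀/π) × [bracket] = (1361/π) × 0.400447 = 173.48 W/m².
— Configuration B (φ=+53.7°):
Solar declination: sin δ = sin ε · sin λ_s = sin 23.44° × sin 241.2° = -0.34858, so δ = -20.401°.
cos H₀ = −tan(+53.7°) tan(-20.401°) = 0.5063, H₀ = 1.0399 rad.
Bracket: H₀ sin φ sin δ + cos φ cos δ sin H₀ = 1.0399×0.80593×-0.34858 + 0.59201×0.93728×0.86236 = -0.292140 + 0.478506 = 0.186366.
Q̄ = (S₀/π) × [bracket] = (1361/π) × 0.186366 = 80.737 W/m².
Ratio Q̄_A / Q̄_B = 173.48 / 80.737 = 2.149.

Q̄_A / Q̄_B ≈ 2.15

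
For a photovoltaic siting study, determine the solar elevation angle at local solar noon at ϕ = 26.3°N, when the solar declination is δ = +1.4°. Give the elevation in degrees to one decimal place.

65.1°

At local noon the hour angle is zero, so the zenith angle equals |ϕ − δ| = |+26.3° − (+1.400°)| = 24.900°.
Elevation = 90° − 24.900° = 65.1°.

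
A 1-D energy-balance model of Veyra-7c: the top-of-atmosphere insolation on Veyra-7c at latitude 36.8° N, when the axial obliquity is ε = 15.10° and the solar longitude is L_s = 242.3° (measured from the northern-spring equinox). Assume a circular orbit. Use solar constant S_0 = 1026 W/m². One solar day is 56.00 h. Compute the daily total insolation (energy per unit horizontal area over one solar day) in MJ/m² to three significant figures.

37.8 MJ/m²

Solar declination: sin δ = sin ε · sin L_s = sin 15.10° × sin 242.3° = -0.23065, so δ = -13.335°.
cos h₀ = −tan(+36.8°) tan(-13.335°) = 0.1773, h₀ = 1.3925 rad.
Bracket: h₀ sin ϕ sin δ + cos ϕ cos δ sin h₀ = 1.3925×0.59902×-0.23065 + 0.80073×0.97304×0.98415 = -0.192393 + 0.766793 = 0.574400.
Q̄ = (S_0/π) × [bracket] = (1026/π) × 0.574400 = 187.59 W/m².
Daily total = Q̄ × 56.00 h × 3600 s/h = 187.59 × 56.00 × 3600 / 10⁶ = 37.82 MJ/m².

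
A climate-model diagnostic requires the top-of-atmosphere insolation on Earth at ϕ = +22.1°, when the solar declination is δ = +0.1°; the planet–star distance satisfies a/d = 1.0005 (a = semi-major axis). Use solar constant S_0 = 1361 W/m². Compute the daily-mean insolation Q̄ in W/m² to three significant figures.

cos h₀ = −tan(+22.1°) tan(+0.100°) = -0.0007, h₀ = 1.5715 rad.
Bracket: h₀ sin ϕ sin δ + cos ϕ cos δ sin h₀ = 1.5715×0.37622×0.00175 + 0.92653×1.00000×1.00000 = 0.001035 + 0.926530 = 0.927565.
Inverse-square distance factor (a/d)² = 1.0005² = 1.001000.
Q̄ = (S_0/π) × 1.001000 × [bracket] = (1361/π) × 1.001000 × 0.927565 = 402.2 W/m².

Q̄ ≈ 402 W/m²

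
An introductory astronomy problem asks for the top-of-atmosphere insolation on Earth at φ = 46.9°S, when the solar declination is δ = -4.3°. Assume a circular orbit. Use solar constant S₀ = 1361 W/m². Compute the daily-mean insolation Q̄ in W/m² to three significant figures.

Q̄ ≈ 333 W/m²

cos H₀ = −tan(-46.9°) tan(-4.300°) = -0.0804, H₀ = 1.6512 rad.
Bracket: H₀ sin φ sin δ + cos φ cos δ sin H₀ = 1.6512×-0.73016×-0.07498 + 0.68327×0.99719×0.99677 = 0.090399 + 0.679149 = 0.769548.
Q̄ = (S₀/π) × [bracket] = (1361/π) × 0.769548 = 333.4 W/m².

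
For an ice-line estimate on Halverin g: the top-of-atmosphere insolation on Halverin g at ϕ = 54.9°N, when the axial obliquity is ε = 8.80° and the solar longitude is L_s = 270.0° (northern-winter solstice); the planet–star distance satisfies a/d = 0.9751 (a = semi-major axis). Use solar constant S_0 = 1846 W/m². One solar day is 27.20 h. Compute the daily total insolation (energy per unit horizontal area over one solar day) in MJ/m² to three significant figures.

Solar declination: sin δ = sin ε · sin L_s = sin 8.80° × sin 270.0° = -0.15299, so δ = -8.800°.
cos h₀ = −tan(+54.9°) tan(-8.800°) = 0.2203, h₀ = 1.3487 rad.
Bracket: h₀ sin ϕ sin δ + cos ϕ cos δ sin h₀ = 1.3487×0.81815×-0.15299 + 0.57501×0.98823×0.97544 = -0.168815 + 0.554286 = 0.385471.
Inverse-square distance factor (a/d)² = 0.9751² = 0.950820.
Q̄ = (S_0/π) × 0.950820 × [bracket] = (1846/π) × 0.950820 × 0.385471 = 215.36 W/m².
Daily total = Q̄ × 27.20 h × 3600 s/h = 215.36 × 27.20 × 3600 / 10⁶ = 21.09 MJ/m².

21.1 MJ/m²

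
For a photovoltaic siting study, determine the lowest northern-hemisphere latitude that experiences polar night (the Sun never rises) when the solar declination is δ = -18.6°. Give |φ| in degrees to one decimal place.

Polar night requires cos H₀ = −tan φ tan δ ≥ 1, i.e. tan φ tan δ ≤ −1.
The boundary is |tan φ| · |tan δ| = 1, so |φ| = 90° − |δ| = 90° − 18.6° = 71.4° in the northern hemisphere.

|φ| = 71.4°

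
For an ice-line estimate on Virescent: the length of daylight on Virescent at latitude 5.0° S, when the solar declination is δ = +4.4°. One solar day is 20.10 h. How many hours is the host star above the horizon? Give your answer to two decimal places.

10.01 h

cos h₀ = −tan ϕ · tan δ = −tan(-5.0°) × tan(+4.400°) = 0.0067, so h₀ = 1.5641 rad = 89.61°.
Daylight = 2h₀/(2π) × 20.10 h = (1.5641/π) × 20.10 = 10.01 h.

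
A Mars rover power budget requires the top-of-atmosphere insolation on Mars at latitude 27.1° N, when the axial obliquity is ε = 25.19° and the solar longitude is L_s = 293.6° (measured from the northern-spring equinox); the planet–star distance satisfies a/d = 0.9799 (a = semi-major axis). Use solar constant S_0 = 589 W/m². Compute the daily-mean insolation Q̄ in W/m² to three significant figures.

Q̄ ≈ 101 W/m²

Solar declination: sin δ = sin ε · sin L_s = sin 25.19° × sin 293.6° = -0.39002, so δ = -22.956°.
cos h₀ = −tan(+27.1°) tan(-22.956°) = 0.2168, h₀ = 1.3523 rad.
Bracket: h₀ sin ϕ sin δ + cos ϕ cos δ sin h₀ = 1.3523×0.45554×-0.39002 + 0.89021×0.92080×0.97623 = -0.240263 + 0.800221 = 0.559958.
Inverse-square distance factor (a/d)² = 0.9799² = 0.960204.
Q̄ = (S_0/π) × 0.960204 × [bracket] = (589/π) × 0.960204 × 0.559958 = 100.8 W/m².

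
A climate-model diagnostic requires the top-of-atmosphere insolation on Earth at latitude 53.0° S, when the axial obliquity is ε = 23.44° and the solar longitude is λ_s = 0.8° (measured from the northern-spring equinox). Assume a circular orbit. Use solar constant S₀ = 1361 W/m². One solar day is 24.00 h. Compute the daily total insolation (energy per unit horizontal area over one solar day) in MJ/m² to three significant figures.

22.3 MJ/m²

Solar declination: sin δ = sin ε · sin λ_s = sin 23.44° × sin 0.8° = 0.00555, so δ = +0.318°.
cos H₀ = −tan(-53.0°) tan(+0.318°) = 0.0074, H₀ = 1.5634 rad.
Bracket: H₀ sin φ sin δ + cos φ cos δ sin H₀ = 1.5634×-0.79864×0.00555 + 0.60182×0.99998×0.99997 = -0.006930 + 0.601790 = 0.594860.
Q̄ = (S₀/π) × [bracket] = (1361/π) × 0.594860 = 257.71 W/m².
Daily total = Q̄ × 24.00 h × 3600 s/h = 257.71 × 24.00 × 3600 / 10⁶ = 22.27 MJ/m².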